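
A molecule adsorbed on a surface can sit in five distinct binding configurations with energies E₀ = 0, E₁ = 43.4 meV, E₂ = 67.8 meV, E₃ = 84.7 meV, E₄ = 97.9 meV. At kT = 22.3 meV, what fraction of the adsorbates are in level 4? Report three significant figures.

Eᵢ/kT = 0, 1.9462, 3.0404, 3.7982, 4.3901.
Z = Σ e^(−Eᵢ/kT) = e^(−0) + e^(−1.9462) + e^(−3.0404) + e^(−3.7982) + e^(−4.3901) = 1.0000 + 0.14282 + 0.047816 + 0.022411 + 0.012399 = 1.2254.
P₄ = e^(−E₄/kT) / Z = 0.012399/1.2254 = 0.0101.

0.0101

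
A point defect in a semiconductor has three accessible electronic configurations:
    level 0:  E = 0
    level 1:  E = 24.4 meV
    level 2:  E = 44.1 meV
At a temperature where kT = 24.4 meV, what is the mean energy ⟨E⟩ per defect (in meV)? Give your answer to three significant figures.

10.6 meV

Eᵢ/kT = 0, 1.0000, 1.8074.
Z = Σ e^(−Eᵢ/kT) = e^(−0) + e^(−1.0000) + e^(−1.8074) = 1.0000 + 0.36788 + 0.16408 = 1.5320.
⟨E⟩ = Σ Eᵢ e^(−Eᵢ/kT) / Z = (0·1.0000 + 24.4·0.36788 + 44.1·0.16408) / 1.5320 = 10.6 meV.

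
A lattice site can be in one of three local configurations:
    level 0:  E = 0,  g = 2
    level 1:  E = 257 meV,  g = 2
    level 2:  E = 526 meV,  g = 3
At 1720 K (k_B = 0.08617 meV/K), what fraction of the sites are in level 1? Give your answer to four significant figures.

0.1448

k_BT = 0.08617 × 1720 K = 148.212 meV.
Eᵢ/kT = 0, 1.73400, 3.54897.
Z = Σ gᵢe^(−Eᵢ/kT) = 2·e^(−0) + 2·e^(−1.73400) + 3·e^(−3.54897) = 2.00000 + 0.353153 + 0.0862627 = 2.43942.
P₁ = g₁ e^(−E₁/kT) / Z = 0.353153/2.43942 = 0.1448.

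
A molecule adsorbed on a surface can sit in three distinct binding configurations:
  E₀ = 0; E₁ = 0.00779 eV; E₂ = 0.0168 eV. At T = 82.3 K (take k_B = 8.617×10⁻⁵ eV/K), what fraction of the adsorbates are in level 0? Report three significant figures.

k_BT = 8.617×10⁻⁵ × 82.3 K = 0.0070918 eV.
Eᵢ/kT = 0, 1.0985, 2.3689.
Z = Σ e^(−Eᵢ/kT) = e^(−0) + e^(−1.0985) + e^(−2.3689) = 1.0000 + 0.33337 + 0.093584 = 1.4270.
P₀ = e^(−E₀/kT) / Z = 1.0000/1.4270 = 0.701.

0.701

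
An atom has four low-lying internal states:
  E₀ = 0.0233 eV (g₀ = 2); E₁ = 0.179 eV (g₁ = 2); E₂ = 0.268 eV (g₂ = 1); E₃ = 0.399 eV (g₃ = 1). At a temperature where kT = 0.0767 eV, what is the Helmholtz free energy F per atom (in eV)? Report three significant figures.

-0.0410 eV

Eᵢ/kT = 0.30378, 2.3338, 3.4941, 5.2021.
Z = Σ gᵢe^(−Eᵢ/kT) = 2·e^(−0.30378) + 2·e^(−2.3338) + 1·e^(−3.4941) + 1·e^(−5.2021) = 1.4760 + 0.19385 + 0.030376 + 0.0055050 = 1.7057.
F = −kT ln Z = −0.0767 × ln(1.7057) = −0.0767 × 0.53398 = -0.0410 eV.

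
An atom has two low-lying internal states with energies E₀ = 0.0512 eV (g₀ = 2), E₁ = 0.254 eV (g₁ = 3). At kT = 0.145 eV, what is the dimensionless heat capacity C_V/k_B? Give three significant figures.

0.386

Eᵢ/kT = 0.35310, 1.7517.
Z = Σ gᵢe^(−Eᵢ/kT) = 2·e^(−0.35310) + 3·e^(−1.7517) = 1.4050 + 0.52044 = 1.9254.
⟨E⟩ = 0.10602 eV, ⟨E²⟩ = 0.019352 eV².
C_V/k_B = (⟨E²⟩ − ⟨E⟩²)/(kT)² = (0.019352 − 0.011240)/0.021025 = 0.386.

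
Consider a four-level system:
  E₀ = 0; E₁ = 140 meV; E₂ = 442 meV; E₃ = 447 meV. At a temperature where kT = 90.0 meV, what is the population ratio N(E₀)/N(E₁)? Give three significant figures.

4.74

n₀/n₁ = exp[−(E₀−E₁)/kT] = exp(−(-140 meV)/(90.0 meV)) = exp(1.5556) = 4.74.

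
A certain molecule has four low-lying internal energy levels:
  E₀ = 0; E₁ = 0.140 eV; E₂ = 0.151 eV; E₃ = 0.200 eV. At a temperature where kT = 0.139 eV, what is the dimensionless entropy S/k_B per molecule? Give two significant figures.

Eᵢ/kT = 0, 1.007, 1.086, 1.439.
Z = Σ e^(−Eᵢ/kT) = e^(−0) + e^(−1.007) + e^(−1.086) + e^(−1.439) = 1.000 + 0.3653 + 0.3376 + 0.2372 = 1.940.
⟨E⟩ = Σ EᵢPᵢ = 0.07709 eV.
S/k_B = ln Z + ⟨E⟩/kT = ln(1.940) + 0.07709/0.139 = 0.6627 + 0.5546 = 1.2.

1.2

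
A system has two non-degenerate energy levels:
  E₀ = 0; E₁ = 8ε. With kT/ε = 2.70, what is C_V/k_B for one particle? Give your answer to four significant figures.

0.4101

Eᵢ/kT = 0, 2.96296.
Z = Σ e^(−Eᵢ/kT) = e^(−0) + e^(−2.96296) = 1.00000 + 0.0516658 = 1.05167.
⟨E⟩ = 0.393019 ε, ⟨E²⟩ = 3.14415 ε².
C_V/k_B = (⟨E²⟩ − ⟨E⟩²)/(kT)² = (3.14415 − 0.154464)/7.29000 = 0.4101.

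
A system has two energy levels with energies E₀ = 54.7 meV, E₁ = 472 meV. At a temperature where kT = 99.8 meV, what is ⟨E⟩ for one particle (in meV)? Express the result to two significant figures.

61 meV

Eᵢ/kT = 0.5481, 4.729.
Z = Σ e^(−Eᵢ/kT) = e^(−0.5481) + e^(−4.729) = 0.5780 + 0.008835 = 0.5868.
⟨E⟩ = Σ Eᵢ e^(−Eᵢ/kT) / Z = (54.7·0.5780 + 472·0.008835) / 0.5868 = 61 meV.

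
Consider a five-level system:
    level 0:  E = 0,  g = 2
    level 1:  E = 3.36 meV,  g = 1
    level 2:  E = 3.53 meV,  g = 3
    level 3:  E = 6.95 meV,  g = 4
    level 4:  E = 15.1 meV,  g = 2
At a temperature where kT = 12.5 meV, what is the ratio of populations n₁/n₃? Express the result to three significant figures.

0.333

n₁/n₃ = (g₁/g₃) exp[−(E₁−E₃)/kT] = (1/4) × exp(−(-3.59 meV)/(12.5 meV)) = (1/4) × exp(0.28720) = 0.333.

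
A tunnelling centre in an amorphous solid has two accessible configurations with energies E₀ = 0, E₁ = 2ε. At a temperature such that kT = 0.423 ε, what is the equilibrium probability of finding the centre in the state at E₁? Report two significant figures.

0.0088

Eᵢ/kT = 0, 4.728.
Z = Σ e^(−Eᵢ/kT) = e^(−0) + e^(−4.728) = 1.000 + 0.008844 = 1.009.
P₁ = e^(−E₁/kT) / Z = 0.008844/1.009 = 0.0088.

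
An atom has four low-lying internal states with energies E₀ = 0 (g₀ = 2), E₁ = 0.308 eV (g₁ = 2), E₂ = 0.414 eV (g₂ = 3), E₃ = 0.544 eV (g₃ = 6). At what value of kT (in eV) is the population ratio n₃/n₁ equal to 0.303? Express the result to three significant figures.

0.103 eV

n₃/n₁ = (g₃/g₁) exp[−(E₃−E₁)/kT] = 0.303.
⇒ (E₃−E₁)/kT = ln((6/2)/0.303) = ln(9.9010) = 2.2926.
kT = 0.236 eV / 2.2926 = 0.103 eV.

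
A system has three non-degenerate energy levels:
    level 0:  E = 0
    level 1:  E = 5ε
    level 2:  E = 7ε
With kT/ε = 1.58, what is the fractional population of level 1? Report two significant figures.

0.040

Eᵢ/kT = 0, 3.165, 4.430.
Z = Σ e^(−Eᵢ/kT) = e^(−0) + e^(−3.165) + e^(−4.430) = 1.000 + 0.04221 + 0.01191 = 1.054.
P₁ = e^(−E₁/kT) / Z = 0.04221/1.054 = 0.040.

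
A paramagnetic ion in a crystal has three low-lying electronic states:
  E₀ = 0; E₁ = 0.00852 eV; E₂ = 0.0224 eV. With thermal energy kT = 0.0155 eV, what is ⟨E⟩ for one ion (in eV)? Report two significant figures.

0.0056 eV

Eᵢ/kT = 0, 0.5497, 1.445.
Z = Σ e^(−Eᵢ/kT) = e^(−0) + e^(−0.5497) + e^(−1.445) = 1.000 + 0.5771 + 0.2357 = 1.813.
⟨E⟩ = Σ Eᵢ e^(−Eᵢ/kT) / Z = (0·1.000 + 0.00852·0.5771 + 0.0224·0.2357) / 1.813 = 0.0056 eV.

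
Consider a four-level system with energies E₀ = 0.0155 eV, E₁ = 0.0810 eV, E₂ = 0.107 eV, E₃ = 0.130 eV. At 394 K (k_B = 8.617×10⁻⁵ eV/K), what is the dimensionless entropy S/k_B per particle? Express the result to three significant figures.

k_BT = 8.617×10⁻⁵ × 394 K = 0.033951 eV.
Eᵢ/kT = 0.45654, 2.3858, 3.1516, 3.8290.
Z = Σ e^(−Eᵢ/kT) = e^(−0.45654) + e^(−2.3858) + e^(−3.1516) + e^(−3.8290) = 0.63347 + 0.092015 + 0.042784 + 0.021731 = 0.79000.
⟨E⟩ = Σ EᵢPᵢ = 0.031234 eV.
S/k_B = ln Z + ⟨E⟩/kT = ln(0.79000) + 0.031234/0.033951 = -0.23572 + 0.91997 = 0.684.

0.684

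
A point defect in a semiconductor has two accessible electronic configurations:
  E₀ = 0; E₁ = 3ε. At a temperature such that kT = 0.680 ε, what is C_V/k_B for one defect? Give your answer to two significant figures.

0.23

Eᵢ/kT = 0, 4.412.
Z = Σ e^(−Eᵢ/kT) = e^(−0) + e^(−4.412) = 1.000 + 0.01213 = 1.012.
⟨E⟩ = 0.03596 ε, ⟨E²⟩ = 0.1079 ε².
C_V/k_B = (⟨E²⟩ − ⟨E⟩²)/(kT)² = (0.1079 − 0.001293)/0.4624 = 0.23.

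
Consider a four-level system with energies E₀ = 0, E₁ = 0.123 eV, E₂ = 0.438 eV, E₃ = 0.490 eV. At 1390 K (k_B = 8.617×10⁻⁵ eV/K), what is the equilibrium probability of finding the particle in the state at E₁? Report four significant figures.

0.2557

k_BT = 8.617×10⁻⁵ × 1390 K = 0.119776 eV.
Eᵢ/kT = 0, 1.02692, 3.65683, 4.09097.
Z = Σ e^(−Eᵢ/kT) = e^(−0) + e^(−1.02692) + e^(−3.65683) + e^(−4.09097) = 1.00000 + 0.358108 + 0.0258142 + 0.0167230 = 1.40065.
P₁ = e^(−E₁/kT) / Z = 0.358108/1.40065 = 0.2557.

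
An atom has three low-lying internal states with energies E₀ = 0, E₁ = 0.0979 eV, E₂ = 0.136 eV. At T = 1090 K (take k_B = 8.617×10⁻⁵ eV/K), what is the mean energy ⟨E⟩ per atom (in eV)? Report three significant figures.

0.0419 eV

k_BT = 8.617×10⁻⁵ × 1090 K = 0.093925 eV.
Eᵢ/kT = 0, 1.0423, 1.4480.
Z = Σ e^(−Eᵢ/kT) = e^(−0) + e^(−1.0423) + e^(−1.4480) = 1.0000 + 0.35264 + 0.23504 = 1.5877.
⟨E⟩ = Σ Eᵢ e^(−Eᵢ/kT) / Z = (0·1.0000 + 0.0979·0.35264 + 0.136·0.23504) / 1.5877 = 0.0419 eV.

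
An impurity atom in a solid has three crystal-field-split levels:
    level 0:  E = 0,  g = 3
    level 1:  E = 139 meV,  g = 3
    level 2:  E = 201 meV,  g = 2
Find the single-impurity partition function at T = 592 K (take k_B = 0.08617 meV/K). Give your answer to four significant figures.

Z = 3.236

k_BT = 0.08617 × 592 K = 51.0126 meV.
Eᵢ/kT = 0, 2.72482, 3.94020.
Z = Σ gᵢe^(−Eᵢ/kT) = 3·e^(−0) + 3·e^(−2.72482) + 2·e^(−3.94020) = 3.00000 + 0.196674 + 0.0388887 = 3.23556.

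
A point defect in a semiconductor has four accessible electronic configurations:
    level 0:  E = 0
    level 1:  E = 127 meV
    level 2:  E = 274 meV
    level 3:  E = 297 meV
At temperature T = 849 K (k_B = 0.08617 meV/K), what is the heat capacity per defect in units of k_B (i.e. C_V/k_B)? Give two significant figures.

0.80

k_BT = 0.08617 × 849 K = 73.16 meV.
Eᵢ/kT = 0, 1.736, 3.745, 4.060.
Z = Σ e^(−Eᵢ/kT) = e^(−0) + e^(−1.736) + e^(−3.745) + e^(−4.060) = 1.000 + 0.1762 + 0.02364 + 0.01725 = 1.217.
⟨E⟩ = 27.92 meV, ⟨E²⟩ = 5044 meV².
C_V/k_B = (⟨E²⟩ − ⟨E⟩²)/(kT)² = (5044 − 779.5)/5352 = 0.80.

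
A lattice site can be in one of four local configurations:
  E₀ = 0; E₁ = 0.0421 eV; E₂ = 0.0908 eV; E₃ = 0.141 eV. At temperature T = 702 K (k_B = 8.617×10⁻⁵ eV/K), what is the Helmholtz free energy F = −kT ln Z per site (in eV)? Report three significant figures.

k_BT = 8.617×10⁻⁵ × 702 K = 0.060491 eV.
Eᵢ/kT = 0, 0.69597, 1.5010, 2.3309.
Z = Σ e^(−Eᵢ/kT) = e^(−0) + e^(−0.69597) + e^(−1.5010) + e^(−2.3309) = 1.0000 + 0.49859 + 0.22291 + 0.097208 = 1.8187.
F = −kT ln Z = −0.060491 × ln(1.8187) = −0.060491 × 0.59812 = -0.0362 eV.

-0.0362 eV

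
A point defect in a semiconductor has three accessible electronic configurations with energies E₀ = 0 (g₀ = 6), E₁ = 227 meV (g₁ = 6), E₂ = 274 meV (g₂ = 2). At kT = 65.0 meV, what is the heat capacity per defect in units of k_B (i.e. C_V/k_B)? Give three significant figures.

0.428

Eᵢ/kT = 0, 3.4923, 4.2154.
Z = Σ gᵢe^(−Eᵢ/kT) = 6·e^(−0) + 6·e^(−3.4923) + 2·e^(−4.2154) = 6.0000 + 0.18258 + 0.029533 = 6.2121.
⟨E⟩ = 7.9744 meV, ⟨E²⟩ = 1871.4 meV².
C_V/k_B = (⟨E²⟩ − ⟨E⟩²)/(kT)² = (1871.4 − 63.591)/4225.0 = 0.428.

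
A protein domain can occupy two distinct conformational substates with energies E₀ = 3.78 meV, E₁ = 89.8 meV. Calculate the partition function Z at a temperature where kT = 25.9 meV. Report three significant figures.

Eᵢ/kT = 0.14595, 3.4672.
Z = Σ e^(−Eᵢ/kT) = e^(−0.14595) + e^(−3.4672) = 0.86420 + 0.031204 = 0.89540.

Z = 0.895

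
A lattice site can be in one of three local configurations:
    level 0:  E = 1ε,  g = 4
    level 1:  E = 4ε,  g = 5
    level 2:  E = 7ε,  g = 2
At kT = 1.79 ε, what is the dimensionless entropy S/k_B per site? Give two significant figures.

Eᵢ/kT = 0.5587, 2.235, 3.911.
Z = Σ gᵢe^(−Eᵢ/kT) = 4·e^(−0.5587) + 5·e^(−2.235) + 2·e^(−3.911) = 2.288 + 0.5350 + 0.04004 = 2.863.
⟨E⟩ = Σ EᵢPᵢ = 1.645 ε.
S/k_B = ln Z + ⟨E⟩/kT = ln(2.863) + 1.645/1.79 = 1.052 + 0.9190 = 2.0.

2.0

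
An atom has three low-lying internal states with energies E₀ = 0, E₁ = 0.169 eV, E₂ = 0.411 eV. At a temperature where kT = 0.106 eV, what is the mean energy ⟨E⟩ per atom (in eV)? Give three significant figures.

Eᵢ/kT = 0, 1.5943, 3.8774.
Z = Σ e^(−Eᵢ/kT) = e^(−0) + e^(−1.5943) + e^(−3.8774) = 1.0000 + 0.20305 + 0.020705 = 1.2238.
⟨E⟩ = Σ Eᵢ e^(−Eᵢ/kT) / Z = (0·1.0000 + 0.169·0.20305 + 0.411·0.020705) / 1.2238 = 0.0350 eV.

0.0350 eV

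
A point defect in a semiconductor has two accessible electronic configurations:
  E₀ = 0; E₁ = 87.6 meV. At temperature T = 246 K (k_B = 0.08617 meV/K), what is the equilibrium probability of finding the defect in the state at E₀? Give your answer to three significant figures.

0.984

k_BT = 0.08617 × 246 K = 21.198 meV.
Eᵢ/kT = 0, 4.1325.
Z = Σ e^(−Eᵢ/kT) = e^(−0) + e^(−4.1325) = 1.0000 + 0.016043 = 1.0160.
P₀ = e^(−E₀/kT) / Z = 1.0000/1.0160 = 0.984.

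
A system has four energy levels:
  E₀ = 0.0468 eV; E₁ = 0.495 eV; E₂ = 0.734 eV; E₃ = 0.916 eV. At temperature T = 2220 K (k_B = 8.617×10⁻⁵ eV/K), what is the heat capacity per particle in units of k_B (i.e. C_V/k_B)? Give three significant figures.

k_BT = 8.617×10⁻⁵ × 2220 K = 0.19130 eV.
Eᵢ/kT = 0.24464, 2.5876, 3.8369, 4.7883.
Z = Σ e^(−Eᵢ/kT) = e^(−0.24464) + e^(−2.5876) + e^(−3.8369) + e^(−4.7883) = 0.78299 + 0.075200 + 0.021560 + 0.0083266 = 0.88808.
⟨E⟩ = 0.10958 eV, ⟨E²⟩ = 0.043625 eV².
C_V/k_B = (⟨E²⟩ − ⟨E⟩²)/(kT)² = (0.043625 − 0.012008)/0.036596 = 0.864.

0.864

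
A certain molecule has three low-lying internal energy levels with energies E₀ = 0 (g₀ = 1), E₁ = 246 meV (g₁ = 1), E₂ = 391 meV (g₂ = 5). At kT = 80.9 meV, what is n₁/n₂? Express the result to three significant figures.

1.20

n₁/n₂ = (g₁/g₂) exp[−(E₁−E₂)/kT] = (1/5) × exp(−(-145 meV)/(80.9 meV)) = (1/5) × exp(1.7923) = 1.20.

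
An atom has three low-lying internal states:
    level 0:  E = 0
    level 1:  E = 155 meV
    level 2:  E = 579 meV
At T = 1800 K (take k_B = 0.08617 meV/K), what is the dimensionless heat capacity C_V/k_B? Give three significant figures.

0.396

k_BT = 0.08617 × 1800 K = 155.11 meV.
Eᵢ/kT = 0, 0.99929, 3.7328.
Z = Σ e^(−Eᵢ/kT) = e^(−0) + e^(−0.99929) + e^(−3.7328) = 1.0000 + 0.36814 + 0.023926 = 1.3921.
⟨E⟩ = 50.941 meV, ⟨E²⟩ = 12115 meV².
C_V/k_B = (⟨E²⟩ − ⟨E⟩²)/(kT)² = (12115 − 2595.0)/24059 = 0.396.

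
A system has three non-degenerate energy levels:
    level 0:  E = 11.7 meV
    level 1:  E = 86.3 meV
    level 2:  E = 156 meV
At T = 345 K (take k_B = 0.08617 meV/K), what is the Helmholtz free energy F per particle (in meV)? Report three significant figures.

k_BT = 0.08617 × 345 K = 29.729 meV.
Eᵢ/kT = 0.39356, 2.9029, 5.2474.
Z = Σ e^(−Eᵢ/kT) = e^(−0.39356) + e^(−2.9029) + e^(−5.2474) = 0.67465 + 0.054864 + 0.0052612 = 0.73478.
F = −kT ln Z = −29.729 × ln(0.73478) = −29.729 × -0.30818 = 9.16 meV.

9.16 meV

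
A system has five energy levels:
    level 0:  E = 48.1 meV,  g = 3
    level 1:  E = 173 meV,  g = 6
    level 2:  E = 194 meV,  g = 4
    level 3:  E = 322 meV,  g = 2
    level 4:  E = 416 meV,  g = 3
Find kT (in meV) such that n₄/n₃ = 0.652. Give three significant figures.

n₄/n₃ = (g₄/g₃) exp[−(E₄−E₃)/kT] = 0.652.
⇒ (E₄−E₃)/kT = ln((3/2)/0.652) = ln(2.3006) = 0.83317.
kT = 94 meV / 0.83317 = 113 meV.

113 meV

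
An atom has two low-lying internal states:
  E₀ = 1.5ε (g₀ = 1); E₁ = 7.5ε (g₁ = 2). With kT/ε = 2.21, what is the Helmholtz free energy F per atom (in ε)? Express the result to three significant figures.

Eᵢ/kT = 0.67873, 3.3937.
Z = Σ gᵢe^(−Eᵢ/kT) = 1·e^(−0.67873) + 2·e^(−3.3937) = 0.50726 + 0.067168 = 0.57443.
F = −kT ln Z = −2.21 × ln(0.57443) = −2.21 × -0.55438 = 1.23 ε.

1.23 ε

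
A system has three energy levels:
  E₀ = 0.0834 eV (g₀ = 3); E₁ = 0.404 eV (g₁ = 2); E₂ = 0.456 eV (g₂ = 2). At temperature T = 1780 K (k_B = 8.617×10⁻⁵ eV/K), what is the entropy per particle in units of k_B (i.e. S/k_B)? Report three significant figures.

1.51

k_BT = 8.617×10⁻⁵ × 1780 K = 0.15338 eV.
Eᵢ/kT = 0.54375, 2.6340, 2.9730.
Z = Σ gᵢe^(−Eᵢ/kT) = 3·e^(−0.54375) + 2·e^(−2.6340) + 2·e^(−2.9730) = 1.7417 + 0.14358 + 0.10230 = 1.9876.
⟨E⟩ = Σ EᵢPᵢ = 0.12574 eV.
S/k_B = ln Z + ⟨E⟩/kT = ln(1.9876) + 0.12574/0.15338 = 0.68693 + 0.81979 = 1.51.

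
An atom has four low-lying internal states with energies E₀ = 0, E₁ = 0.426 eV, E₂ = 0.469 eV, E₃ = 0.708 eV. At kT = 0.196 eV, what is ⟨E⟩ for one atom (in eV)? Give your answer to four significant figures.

Eᵢ/kT = 0, 2.17347, 2.39286, 3.61224.
Z = Σ e^(−Eᵢ/kT) = e^(−0) + e^(−2.17347) + e^(−2.39286) + e^(−3.61224) = 1.00000 + 0.113782 + 0.0913680 + 0.0269913 = 1.23214.
⟨E⟩ = Σ Eᵢ e^(−Eᵢ/kT) / Z = (0·1.00000 + 0.426·0.113782 + 0.469·0.0913680 + 0.708·0.0269913) / 1.23214 = 0.08963 eV.

0.08963 eV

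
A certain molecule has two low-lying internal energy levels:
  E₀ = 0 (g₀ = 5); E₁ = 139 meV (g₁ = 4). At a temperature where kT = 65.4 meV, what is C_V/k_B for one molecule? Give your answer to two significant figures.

Eᵢ/kT = 0, 2.125.
Z = Σ gᵢe^(−Eᵢ/kT) = 5·e^(−0) + 4·e^(−2.125) = 5.000 + 0.4777 = 5.478.
⟨E⟩ = 12.12 meV, ⟨E²⟩ = 1685 meV².
C_V/k_B = (⟨E²⟩ − ⟨E⟩²)/(kT)² = (1685 − 146.9)/4277 = 0.36.

0.36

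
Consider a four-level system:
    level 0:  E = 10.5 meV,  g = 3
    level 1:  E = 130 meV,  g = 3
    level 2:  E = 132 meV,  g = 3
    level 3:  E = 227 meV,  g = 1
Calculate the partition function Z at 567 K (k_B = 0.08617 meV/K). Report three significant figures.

Z = 2.84

k_BT = 0.08617 × 567 K = 48.858 meV.
Eᵢ/kT = 0.21491, 2.6608, 2.7017, 4.6461.
Z = Σ gᵢe^(−Eᵢ/kT) = 3·e^(−0.21491) + 3·e^(−2.6608) + 3·e^(−2.7017) + 1·e^(−4.6461) = 2.4198 + 0.20968 + 0.20127 + 0.0095990 = 2.8403.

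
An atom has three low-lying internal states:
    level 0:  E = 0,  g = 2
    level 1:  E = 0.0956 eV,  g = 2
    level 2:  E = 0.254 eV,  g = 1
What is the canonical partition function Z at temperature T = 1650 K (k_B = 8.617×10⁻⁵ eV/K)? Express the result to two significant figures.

Z = 3.2

k_BT = 8.617×10⁻⁵ × 1650 K = 0.1422 eV.
Eᵢ/kT = 0, 0.6723, 1.786.
Z = Σ gᵢe^(−Eᵢ/kT) = 2·e^(−0) + 2·e^(−0.6723) + 1·e^(−1.786) = 2.000 + 1.021 + 0.1676 = 3.189.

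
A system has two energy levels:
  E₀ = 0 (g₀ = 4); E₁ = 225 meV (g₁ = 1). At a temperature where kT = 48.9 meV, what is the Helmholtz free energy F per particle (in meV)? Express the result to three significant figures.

-67.9 meV

Eᵢ/kT = 0, 4.6012.
Z = Σ gᵢe^(−Eᵢ/kT) = 4·e^(−0) + 1·e^(−4.6012) = 4.0000 + 0.010040 = 4.0100.
F = −kT ln Z = −48.9 × ln(4.0100) = −48.9 × 1.3888 = -67.9 meV.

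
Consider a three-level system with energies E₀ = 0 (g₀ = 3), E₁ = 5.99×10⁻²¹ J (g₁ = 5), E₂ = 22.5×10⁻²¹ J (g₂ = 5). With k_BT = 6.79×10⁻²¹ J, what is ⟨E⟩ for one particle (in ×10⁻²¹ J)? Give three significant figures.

Eᵢ/kT = 0, 0.88218, 3.3137.
Z = Σ gᵢe^(−Eᵢ/kT) = 3·e^(−0) + 5·e^(−0.88218) + 5·e^(−3.3137) = 3.0000 + 2.0694 + 0.18191 = 5.2513.
⟨E⟩ = Σ Eᵢ gᵢe^(−Eᵢ/kT) / Z = (0·3.0000 + 5.99·2.0694 + 22.5·0.18191) / 5.2513 = 3.14 ×10⁻²¹ J.

3.14 ×10⁻²¹ J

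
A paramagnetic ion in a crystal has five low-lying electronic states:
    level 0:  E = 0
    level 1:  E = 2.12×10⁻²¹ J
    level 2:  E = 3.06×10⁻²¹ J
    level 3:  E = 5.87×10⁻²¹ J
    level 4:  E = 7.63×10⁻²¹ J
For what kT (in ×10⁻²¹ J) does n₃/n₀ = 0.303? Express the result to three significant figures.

4.92 ×10⁻²¹ J

n₃/n₀ = exp[−(E₃−E₀)/kT] = 0.303.
⇒ (E₃−E₀)/kT = ln(1/0.303) = ln(3.3003) = 1.1940.
kT = 5.87 ×10⁻²¹ J / 1.1940 = 4.92 ×10⁻²¹ J.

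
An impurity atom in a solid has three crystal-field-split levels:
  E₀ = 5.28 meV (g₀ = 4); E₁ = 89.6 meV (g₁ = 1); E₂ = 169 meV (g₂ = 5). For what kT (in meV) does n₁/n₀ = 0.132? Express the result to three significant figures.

n₁/n₀ = (g₁/g₀) exp[−(E₁−E₀)/kT] = 0.132.
⇒ (E₁−E₀)/kT = ln((1/4)/0.132) = ln(1.8939) = 0.63864.
kT = 84.32 meV / 0.63864 = 132 meV.

132 meV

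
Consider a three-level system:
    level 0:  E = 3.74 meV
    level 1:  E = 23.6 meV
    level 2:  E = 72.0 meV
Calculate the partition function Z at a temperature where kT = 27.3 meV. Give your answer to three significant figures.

Eᵢ/kT = 0.13700, 0.86447, 2.6374.
Z = Σ e^(−Eᵢ/kT) = e^(−0.13700) + e^(−0.86447) + e^(−2.6374) = 0.87197 + 0.42127 + 0.071547 = 1.3648.

Z = 1.36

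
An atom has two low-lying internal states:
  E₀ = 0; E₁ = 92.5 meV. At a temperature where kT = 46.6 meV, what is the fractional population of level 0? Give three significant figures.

0.879

Eᵢ/kT = 0, 1.9850.
Z = Σ e^(−Eᵢ/kT) = e^(−0) + e^(−1.9850) = 1.0000 + 0.13738 = 1.1374.
P₀ = e^(−E₀/kT) / Z = 1.0000/1.1374 = 0.879.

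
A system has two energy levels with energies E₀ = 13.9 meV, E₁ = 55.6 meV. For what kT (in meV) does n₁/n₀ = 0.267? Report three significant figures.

n₁/n₀ = exp[−(E₁−E₀)/kT] = 0.267.
⇒ (E₁−E₀)/kT = ln(1/0.267) = ln(3.7453) = 1.3205.
kT = 41.7 meV / 1.3205 = 31.6 meV.

31.6 meV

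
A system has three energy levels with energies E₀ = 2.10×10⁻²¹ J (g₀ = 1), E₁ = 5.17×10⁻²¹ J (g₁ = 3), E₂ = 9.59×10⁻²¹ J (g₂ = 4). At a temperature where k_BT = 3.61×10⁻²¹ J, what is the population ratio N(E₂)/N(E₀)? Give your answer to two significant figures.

n₂/n₀ = (g₂/g₀) exp[−(E₂−E₀)/kT] = (4/1) × exp(−(7.49 ×10⁻²¹ J)/(3.61 ×10⁻²¹ J)) = (4/1) × exp(-2.075) = 0.50.

0.50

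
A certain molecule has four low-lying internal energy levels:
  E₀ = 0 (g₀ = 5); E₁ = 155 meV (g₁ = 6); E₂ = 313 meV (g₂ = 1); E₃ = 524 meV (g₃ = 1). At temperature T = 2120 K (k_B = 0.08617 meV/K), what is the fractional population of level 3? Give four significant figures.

0.007276

k_BT = 0.08617 × 2120 K = 182.680 meV.
Eᵢ/kT = 0, 0.848478, 1.71338, 2.86840.
Z = Σ gᵢe^(−Eᵢ/kT) = 5·e^(−0) + 6·e^(−0.848478) + 1·e^(−1.71338) + 1·e^(−2.86840) = 5.00000 + 2.56840 + 0.180255 + 0.0567897 = 7.80544.
P₃ = g₃ e^(−E₃/kT) / Z = 0.0567897/7.80544 = 0.007276.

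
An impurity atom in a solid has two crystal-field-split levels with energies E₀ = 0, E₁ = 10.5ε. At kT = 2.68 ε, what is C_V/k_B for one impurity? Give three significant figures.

0.293

Eᵢ/kT = 0, 3.9179.
Z = Σ e^(−Eᵢ/kT) = e^(−0) + e^(−3.9179) = 1.0000 + 0.019883 = 1.0199.
⟨E⟩ = 0.20470 ε, ⟨E²⟩ = 2.1493 ε².
C_V/k_B = (⟨E²⟩ − ⟨E⟩²)/(kT)² = (2.1493 − 0.041902)/7.1824 = 0.293.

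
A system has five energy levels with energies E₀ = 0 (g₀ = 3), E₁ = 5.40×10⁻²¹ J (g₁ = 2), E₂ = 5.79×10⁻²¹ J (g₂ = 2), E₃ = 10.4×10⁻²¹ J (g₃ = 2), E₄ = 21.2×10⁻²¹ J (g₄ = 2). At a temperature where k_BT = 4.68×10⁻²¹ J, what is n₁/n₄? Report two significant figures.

n₁/n₄ = (g₁/g₄) exp[−(E₁−E₄)/kT] = (2/2) × exp(−(-15.80 ×10⁻²¹ J)/(4.68 ×10⁻²¹ J)) = (2/2) × exp(3.376) = 29.

29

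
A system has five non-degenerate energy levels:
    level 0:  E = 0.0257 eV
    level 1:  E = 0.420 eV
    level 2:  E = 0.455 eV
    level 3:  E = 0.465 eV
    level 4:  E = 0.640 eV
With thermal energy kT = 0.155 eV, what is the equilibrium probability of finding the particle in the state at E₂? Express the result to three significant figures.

0.0514

Eᵢ/kT = 0.16581, 2.7097, 2.9355, 3.0000, 4.1290.
Z = Σ e^(−Eᵢ/kT) = e^(−0.16581) + e^(−2.7097) + e^(−2.9355) + e^(−3.0000) + e^(−4.1290) = 0.84721 + 0.066557 + 0.053104 + 0.049787 + 0.016099 = 1.0328.
P₂ = e^(−E₂/kT) / Z = 0.053104/1.0328 = 0.0514.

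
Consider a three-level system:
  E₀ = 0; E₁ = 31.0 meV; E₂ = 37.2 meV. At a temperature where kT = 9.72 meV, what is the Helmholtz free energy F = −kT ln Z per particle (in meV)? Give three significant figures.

Eᵢ/kT = 0, 3.1893, 3.8272.
Z = Σ e^(−Eᵢ/kT) = e^(−0) + e^(−3.1893) + e^(−3.8272) = 1.0000 + 0.041201 + 0.021770 = 1.0630.
F = −kT ln Z = −9.72 × ln(1.0630) = −9.72 × 0.061095 = -0.594 meV.

-0.594 meV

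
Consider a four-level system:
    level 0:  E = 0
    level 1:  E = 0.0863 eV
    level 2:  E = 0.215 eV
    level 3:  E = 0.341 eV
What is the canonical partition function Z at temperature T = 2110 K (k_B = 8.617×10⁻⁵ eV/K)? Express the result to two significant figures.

Z = 2.1

k_BT = 8.617×10⁻⁵ × 2110 K = 0.1818 eV.
Eᵢ/kT = 0, 0.4747, 1.183, 1.876.
Z = Σ e^(−Eᵢ/kT) = e^(−0) + e^(−0.4747) + e^(−1.183) + e^(−1.876) = 1.000 + 0.6221 + 0.3064 + 0.1532 = 2.082.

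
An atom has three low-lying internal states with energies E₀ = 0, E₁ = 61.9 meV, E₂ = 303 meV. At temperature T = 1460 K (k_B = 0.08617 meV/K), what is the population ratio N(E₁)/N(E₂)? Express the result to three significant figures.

6.80

k_BT = 0.08617 × 1460 K = 125.81 meV.
n₁/n₂ = exp[−(E₁−E₂)/kT] = exp(−(-241.1 meV)/(125.81 meV)) = exp(1.9164) = 6.80.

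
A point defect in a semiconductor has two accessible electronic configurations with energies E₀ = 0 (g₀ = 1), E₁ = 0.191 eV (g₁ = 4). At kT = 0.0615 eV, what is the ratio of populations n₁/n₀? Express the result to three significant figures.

0.179

n₁/n₀ = (g₁/g₀) exp[−(E₁−E₀)/kT] = (4/1) × exp(−(0.191 eV)/(0.0615 eV)) = (4/1) × exp(-3.1057) = 0.179.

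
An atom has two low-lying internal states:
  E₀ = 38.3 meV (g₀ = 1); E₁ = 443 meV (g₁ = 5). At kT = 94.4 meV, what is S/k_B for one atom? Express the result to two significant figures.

0.34

Eᵢ/kT = 0.4057, 4.693.
Z = Σ gᵢe^(−Eᵢ/kT) = 1·e^(−0.4057) + 5·e^(−4.693) = 0.6665 + 0.04580 = 0.7123.
⟨E⟩ = Σ EᵢPᵢ = 64.32 meV.
S/k_B = ln Z + ⟨E⟩/kT = ln(0.7123) + 64.32/94.4 = -0.3393 + 0.6814 = 0.34.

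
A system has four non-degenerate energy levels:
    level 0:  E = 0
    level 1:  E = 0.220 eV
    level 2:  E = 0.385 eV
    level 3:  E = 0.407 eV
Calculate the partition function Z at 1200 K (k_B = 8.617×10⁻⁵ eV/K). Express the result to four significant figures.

k_BT = 8.617×10⁻⁵ × 1200 K = 0.103404 eV.
Eᵢ/kT = 0, 2.12758, 3.72326, 3.93602.
Z = Σ e^(−Eᵢ/kT) = e^(−0) + e^(−2.12758) + e^(−3.72326) + e^(−3.93602) = 1.00000 + 0.119125 + 0.0241551 + 0.0195258 = 1.16281.

Z = 1.163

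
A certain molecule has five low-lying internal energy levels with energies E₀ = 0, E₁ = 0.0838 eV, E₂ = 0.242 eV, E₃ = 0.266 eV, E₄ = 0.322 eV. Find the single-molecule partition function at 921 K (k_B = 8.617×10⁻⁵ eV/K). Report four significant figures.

Z = 1.448

k_BT = 8.617×10⁻⁵ × 921 K = 0.0793626 eV.
Eᵢ/kT = 0, 1.05591, 3.04930, 3.35170, 4.05733.
Z = Σ e^(−Eᵢ/kT) = e^(−0) + e^(−1.05591) + e^(−3.04930) + e^(−3.35170) + e^(−4.05733) = 1.00000 + 0.347876 + 0.0473921 + 0.0350248 + 0.0172951 = 1.44759.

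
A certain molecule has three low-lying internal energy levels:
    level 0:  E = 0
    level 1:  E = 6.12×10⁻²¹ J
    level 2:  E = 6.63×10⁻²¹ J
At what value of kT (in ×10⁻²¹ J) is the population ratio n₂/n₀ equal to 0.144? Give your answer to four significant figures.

3.421 ×10⁻²¹ J

n₂/n₀ = exp[−(E₂−E₀)/kT] = 0.144.
⇒ (E₂−E₀)/kT = ln(1/0.144) = ln(6.94444) = 1.93794.
kT = 6.63 ×10⁻²¹ J / 1.93794 = 3.421 ×10⁻²¹ J.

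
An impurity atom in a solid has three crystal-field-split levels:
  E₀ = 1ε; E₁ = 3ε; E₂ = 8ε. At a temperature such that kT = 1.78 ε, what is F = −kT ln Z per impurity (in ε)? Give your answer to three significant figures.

0.473 ε

Eᵢ/kT = 0.56180, 1.6854, 4.4944.
Z = Σ e^(−Eᵢ/kT) = e^(−0.56180) + e^(−1.6854) + e^(−4.4944) = 0.57018 + 0.18537 + 0.011171 = 0.76672.
F = −kT ln Z = −1.78 × ln(0.76672) = −1.78 × -0.26563 = 0.473 ε.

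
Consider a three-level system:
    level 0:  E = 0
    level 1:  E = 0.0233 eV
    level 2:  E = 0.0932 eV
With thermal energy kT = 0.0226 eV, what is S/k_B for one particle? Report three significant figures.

0.633

Eᵢ/kT = 0, 1.0310, 4.1239.
Z = Σ e^(−Eᵢ/kT) = e^(−0) + e^(−1.0310) + e^(−4.1239) = 1.0000 + 0.35665 + 0.016181 = 1.3728.
⟨E⟩ = Σ EᵢPᵢ = 0.0071518 eV.
S/k_B = ln Z + ⟨E⟩/kT = ln(1.3728) + 0.0071518/0.0226 = 0.31685 + 0.31645 = 0.633.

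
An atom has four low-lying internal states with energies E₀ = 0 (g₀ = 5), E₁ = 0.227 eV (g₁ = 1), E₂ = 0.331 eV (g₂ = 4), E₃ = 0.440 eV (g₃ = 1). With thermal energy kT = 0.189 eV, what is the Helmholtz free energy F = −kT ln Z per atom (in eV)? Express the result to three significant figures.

Eᵢ/kT = 0, 1.2011, 1.7513, 2.3280.
Z = Σ gᵢe^(−Eᵢ/kT) = 5·e^(−0) + 1·e^(−1.2011) + 4·e^(−1.7513) + 1·e^(−2.3280) = 5.0000 + 0.30086 + 0.69419 + 0.097491 = 6.0925.
F = −kT ln Z = −0.189 × ln(6.0925) = −0.189 × 1.8071 = -0.342 eV.

-0.342 eV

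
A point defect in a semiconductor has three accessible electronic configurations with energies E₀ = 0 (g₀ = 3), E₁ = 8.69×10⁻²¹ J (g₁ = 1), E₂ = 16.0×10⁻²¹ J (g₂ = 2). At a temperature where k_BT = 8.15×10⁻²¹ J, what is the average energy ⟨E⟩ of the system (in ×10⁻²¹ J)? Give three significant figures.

Eᵢ/kT = 0, 1.0663, 1.9632.
Z = Σ gᵢe^(−Eᵢ/kT) = 3·e^(−0) + 1·e^(−1.0663) + 2·e^(−1.9632) = 3.0000 + 0.34428 + 0.28082 = 3.6251.
⟨E⟩ = Σ Eᵢ gᵢe^(−Eᵢ/kT) / Z = (0·3.0000 + 8.69·0.34428 + 16.0·0.28082) / 3.6251 = 2.06 ×10⁻²¹ J.

2.06 ×10⁻²¹ J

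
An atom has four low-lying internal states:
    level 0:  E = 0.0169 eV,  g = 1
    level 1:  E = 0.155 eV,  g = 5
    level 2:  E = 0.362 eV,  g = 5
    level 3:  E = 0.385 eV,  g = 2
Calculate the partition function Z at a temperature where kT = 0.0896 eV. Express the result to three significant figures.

Z = 1.83

Eᵢ/kT = 0.18862, 1.7299, 4.0402, 4.2969.
Z = Σ gᵢe^(−Eᵢ/kT) = 1·e^(−0.18862) + 5·e^(−1.7299) + 5·e^(−4.0402) + 2·e^(−4.2969) = 0.82810 + 0.88651 + 0.087970 + 0.027221 = 1.8298.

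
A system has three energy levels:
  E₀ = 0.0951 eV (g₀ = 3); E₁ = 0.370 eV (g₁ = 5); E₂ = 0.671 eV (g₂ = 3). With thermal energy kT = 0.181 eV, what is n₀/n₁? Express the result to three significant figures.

2.74

n₀/n₁ = (g₀/g₁) exp[−(E₀−E₁)/kT] = (3/5) × exp(−(-0.2749 eV)/(0.181 eV)) = (3/5) × exp(1.5188) = 2.74.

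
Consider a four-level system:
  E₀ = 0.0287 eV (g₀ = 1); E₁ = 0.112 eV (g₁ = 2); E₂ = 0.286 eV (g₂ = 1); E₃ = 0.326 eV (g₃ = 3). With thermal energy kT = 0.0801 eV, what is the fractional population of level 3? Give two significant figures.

0.040

Eᵢ/kT = 0.3583, 1.398, 3.571, 4.070.
Z = Σ gᵢe^(−Eᵢ/kT) = 1·e^(−0.3583) + 2·e^(−1.398) + 1·e^(−3.571) + 3·e^(−4.070) = 0.6989 + 0.4942 + 0.02813 + 0.05123 = 1.272.
P₃ = g₃ e^(−E₃/kT) / Z = 0.05123/1.272 = 0.040.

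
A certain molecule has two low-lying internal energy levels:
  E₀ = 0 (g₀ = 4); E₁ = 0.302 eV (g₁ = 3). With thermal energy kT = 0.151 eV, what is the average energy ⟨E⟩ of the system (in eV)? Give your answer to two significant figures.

Eᵢ/kT = 0, 2.000.
Z = Σ gᵢe^(−Eᵢ/kT) = 4·e^(−0) + 3·e^(−2.000) = 4.000 + 0.4060 = 4.406.
⟨E⟩ = Σ Eᵢ gᵢe^(−Eᵢ/kT) / Z = (0·4.000 + 0.302·0.4060) / 4.406 = 0.028 eV.

0.028 eV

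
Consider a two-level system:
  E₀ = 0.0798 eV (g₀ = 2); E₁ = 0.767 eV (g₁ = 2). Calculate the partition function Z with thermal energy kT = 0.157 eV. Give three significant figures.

Eᵢ/kT = 0.50828, 4.8854.
Z = Σ gᵢe^(−Eᵢ/kT) = 2·e^(−0.50828) + 2·e^(−4.8854) = 1.2031 + 0.015112 = 1.2182.

Z = 1.22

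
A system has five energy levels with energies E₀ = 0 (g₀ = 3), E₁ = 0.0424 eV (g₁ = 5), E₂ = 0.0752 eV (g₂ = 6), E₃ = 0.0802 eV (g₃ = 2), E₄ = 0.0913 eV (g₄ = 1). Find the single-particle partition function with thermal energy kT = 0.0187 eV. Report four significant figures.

Eᵢ/kT = 0, 2.26738, 4.02139, 4.28877, 4.88235.
Z = Σ gᵢe^(−Eᵢ/kT) = 3·e^(−0) + 5·e^(−2.26738) + 6·e^(−4.02139) + 2·e^(−4.28877) + 1·e^(−4.88235) = 3.00000 + 0.517916 + 0.107568 + 0.0274436 + 0.00757918 = 3.66051.

Z = 3.661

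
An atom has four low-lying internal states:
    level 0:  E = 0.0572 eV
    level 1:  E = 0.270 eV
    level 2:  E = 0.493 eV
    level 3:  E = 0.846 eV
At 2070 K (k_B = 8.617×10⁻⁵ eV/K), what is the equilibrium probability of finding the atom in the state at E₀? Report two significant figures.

k_BT = 8.617×10⁻⁵ × 2070 K = 0.1784 eV.
Eᵢ/kT = 0.3206, 1.513, 2.763, 4.742.
Z = Σ e^(−Eᵢ/kT) = e^(−0.3206) + e^(−1.513) + e^(−2.763) + e^(−4.742) = 0.7257 + 0.2202 + 0.06310 + 0.008721 = 1.018.
P₀ = e^(−E₀/kT) / Z = 0.7257/1.018 = 0.71.

0.71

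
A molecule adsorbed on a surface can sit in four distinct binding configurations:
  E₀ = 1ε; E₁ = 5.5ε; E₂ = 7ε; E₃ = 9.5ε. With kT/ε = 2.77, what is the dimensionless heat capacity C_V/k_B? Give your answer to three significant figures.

0.827

Eᵢ/kT = 0.36101, 1.9856, 2.5271, 3.4296.
Z = Σ e^(−Eᵢ/kT) = e^(−0.36101) + e^(−1.9856) + e^(−2.5271) + e^(−3.4296) = 0.69697 + 0.13730 + 0.079890 + 0.032400 = 0.94656.
⟨E⟩ = 2.4501 ε, ⟨E²⟩ = 12.349 ε².
C_V/k_B = (⟨E²⟩ − ⟨E⟩²)/(kT)² = (12.349 − 6.0030)/7.6729 = 0.827.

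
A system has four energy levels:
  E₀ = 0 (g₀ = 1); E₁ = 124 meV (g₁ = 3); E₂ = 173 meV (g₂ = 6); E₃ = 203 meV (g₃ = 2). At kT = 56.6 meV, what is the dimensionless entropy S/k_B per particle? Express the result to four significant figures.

Eᵢ/kT = 0, 2.19081, 3.05654, 3.58657.
Z = Σ gᵢe^(−Eᵢ/kT) = 1·e^(−0) + 3·e^(−2.19081) + 6·e^(−3.05654) + 2·e^(−3.58657) = 1.00000 + 0.335478 + 0.282301 + 0.0553863 = 1.67317.
⟨E⟩ = Σ EᵢPᵢ = 60.7713 meV.
S/k_B = ln Z + ⟨E⟩/kT = ln(1.67317) + 60.7713/56.6 = 0.514720 + 1.07370 = 1.588.

1.588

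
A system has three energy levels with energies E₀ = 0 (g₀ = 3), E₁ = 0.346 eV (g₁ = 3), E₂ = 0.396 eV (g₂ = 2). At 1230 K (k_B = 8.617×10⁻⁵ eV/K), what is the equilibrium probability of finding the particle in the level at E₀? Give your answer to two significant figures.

k_BT = 8.617×10⁻⁵ × 1230 K = 0.1060 eV.
Eᵢ/kT = 0, 3.264, 3.736.
Z = Σ gᵢe^(−Eᵢ/kT) = 3·e^(−0) + 3·e^(−3.264) + 2·e^(−3.736) = 3.000 + 0.1147 + 0.04770 = 3.162.
P₀ = g₀ e^(−E₀/kT) / Z = 3.000/3.162 = 0.95.

0.95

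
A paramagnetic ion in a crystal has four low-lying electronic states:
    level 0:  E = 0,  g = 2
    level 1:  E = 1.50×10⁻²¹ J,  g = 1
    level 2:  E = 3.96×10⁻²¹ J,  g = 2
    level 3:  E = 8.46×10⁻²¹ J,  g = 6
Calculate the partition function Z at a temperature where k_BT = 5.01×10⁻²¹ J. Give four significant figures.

Z = 4.757

Eᵢ/kT = 0, 0.299401, 0.790419, 1.68862.
Z = Σ gᵢe^(−Eᵢ/kT) = 2·e^(−0) + 1·e^(−0.299401) + 2·e^(−0.790419) + 6·e^(−1.68862) = 2.00000 + 0.741262 + 0.907309 + 1.10865 = 4.75722.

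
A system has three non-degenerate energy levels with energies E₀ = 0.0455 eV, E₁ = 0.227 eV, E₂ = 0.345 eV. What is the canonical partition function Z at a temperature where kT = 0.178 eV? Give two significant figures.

Z = 1.2

Eᵢ/kT = 0.2556, 1.275, 1.938.
Z = Σ e^(−Eᵢ/kT) = e^(−0.2556) + e^(−1.275) + e^(−1.938) = 0.7745 + 0.2794 + 0.1440 = 1.198.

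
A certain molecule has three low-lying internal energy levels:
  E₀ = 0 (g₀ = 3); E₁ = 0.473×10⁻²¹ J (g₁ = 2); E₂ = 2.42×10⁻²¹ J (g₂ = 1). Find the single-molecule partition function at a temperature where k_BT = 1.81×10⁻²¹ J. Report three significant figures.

Eᵢ/kT = 0, 0.26133, 1.3370.
Z = Σ gᵢe^(−Eᵢ/kT) = 3·e^(−0) + 2·e^(−0.26133) + 1·e^(−1.3370) = 3.0000 + 1.5401 + 0.26263 = 4.8027.

Z = 4.80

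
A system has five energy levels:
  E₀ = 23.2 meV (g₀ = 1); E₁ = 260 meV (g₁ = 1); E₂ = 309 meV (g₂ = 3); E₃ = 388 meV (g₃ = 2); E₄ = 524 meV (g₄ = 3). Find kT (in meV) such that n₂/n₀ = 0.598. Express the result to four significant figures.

n₂/n₀ = (g₂/g₀) exp[−(E₂−E₀)/kT] = 0.598.
⇒ (E₂−E₀)/kT = ln((3/1)/0.598) = ln(5.01672) = 1.61278.
kT = 285.8 meV / 1.61278 = 177.2 meV.

177.2 meV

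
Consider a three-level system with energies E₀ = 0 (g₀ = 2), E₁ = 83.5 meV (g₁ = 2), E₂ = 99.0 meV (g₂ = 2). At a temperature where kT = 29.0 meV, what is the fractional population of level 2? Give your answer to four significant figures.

Eᵢ/kT = 0, 2.87931, 3.41379.
Z = Σ gᵢe^(−Eᵢ/kT) = 2·e^(−0) + 2·e^(−2.87931) + 2·e^(−3.41379) = 2.00000 + 0.112347 + 0.0658324 = 2.17818.
P₂ = g₂ e^(−E₂/kT) / Z = 0.0658324/2.17818 = 0.03022.

0.03022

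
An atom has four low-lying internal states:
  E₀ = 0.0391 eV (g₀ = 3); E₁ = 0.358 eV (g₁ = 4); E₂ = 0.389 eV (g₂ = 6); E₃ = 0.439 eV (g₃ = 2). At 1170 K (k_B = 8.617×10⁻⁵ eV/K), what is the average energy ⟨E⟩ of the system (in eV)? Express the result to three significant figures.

k_BT = 8.617×10⁻⁵ × 1170 K = 0.10082 eV.
Eᵢ/kT = 0.38782, 3.5509, 3.8584, 4.3543.
Z = Σ gᵢe^(−Eᵢ/kT) = 3·e^(−0.38782) + 4·e^(−3.5509) + 6·e^(−3.8584) + 2·e^(−4.3543) = 2.0356 + 0.11480 + 0.12661 + 0.025703 = 2.3027.
⟨E⟩ = Σ Eᵢ gᵢe^(−Eᵢ/kT) / Z = (0.0391·2.0356 + 0.358·0.11480 + 0.389·0.12661 + 0.439·0.025703) / 2.3027 = 0.0787 eV.

0.0787 eV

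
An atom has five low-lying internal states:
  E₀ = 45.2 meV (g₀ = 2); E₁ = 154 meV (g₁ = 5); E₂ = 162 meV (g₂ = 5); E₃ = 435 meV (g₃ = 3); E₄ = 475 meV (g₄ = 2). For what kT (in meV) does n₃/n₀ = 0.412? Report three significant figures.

n₃/n₀ = (g₃/g₀) exp[−(E₃−E₀)/kT] = 0.412.
⇒ (E₃−E₀)/kT = ln((3/2)/0.412) = ln(3.6408) = 1.2922.
kT = 389.8 meV / 1.2922 = 302 meV.

302 meV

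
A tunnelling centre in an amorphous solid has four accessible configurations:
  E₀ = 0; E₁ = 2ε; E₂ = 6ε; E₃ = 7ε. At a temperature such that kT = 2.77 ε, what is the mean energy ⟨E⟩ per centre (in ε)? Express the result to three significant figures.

Eᵢ/kT = 0, 0.72202, 2.1661, 2.5271.
Z = Σ e^(−Eᵢ/kT) = e^(−0) + e^(−0.72202) + e^(−2.1661) + e^(−2.5271) = 1.0000 + 0.48577 + 0.11462 + 0.079890 = 1.6803.
⟨E⟩ = Σ Eᵢ e^(−Eᵢ/kT) / Z = (0·1.0000 + 2·0.48577 + 6·0.11462 + 7·0.079890) / 1.6803 = 1.32 ε.

1.32 ε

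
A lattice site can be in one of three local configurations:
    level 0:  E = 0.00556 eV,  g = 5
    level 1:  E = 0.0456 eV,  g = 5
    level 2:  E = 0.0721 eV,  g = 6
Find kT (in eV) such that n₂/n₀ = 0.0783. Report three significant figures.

n₂/n₀ = (g₂/g₀) exp[−(E₂−E₀)/kT] = 0.0783.
⇒ (E₂−E₀)/kT = ln((6/5)/0.0783) = ln(15.326) = 2.7296.
kT = 0.06654 eV / 2.7296 = 0.0244 eV.

0.0244 eV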